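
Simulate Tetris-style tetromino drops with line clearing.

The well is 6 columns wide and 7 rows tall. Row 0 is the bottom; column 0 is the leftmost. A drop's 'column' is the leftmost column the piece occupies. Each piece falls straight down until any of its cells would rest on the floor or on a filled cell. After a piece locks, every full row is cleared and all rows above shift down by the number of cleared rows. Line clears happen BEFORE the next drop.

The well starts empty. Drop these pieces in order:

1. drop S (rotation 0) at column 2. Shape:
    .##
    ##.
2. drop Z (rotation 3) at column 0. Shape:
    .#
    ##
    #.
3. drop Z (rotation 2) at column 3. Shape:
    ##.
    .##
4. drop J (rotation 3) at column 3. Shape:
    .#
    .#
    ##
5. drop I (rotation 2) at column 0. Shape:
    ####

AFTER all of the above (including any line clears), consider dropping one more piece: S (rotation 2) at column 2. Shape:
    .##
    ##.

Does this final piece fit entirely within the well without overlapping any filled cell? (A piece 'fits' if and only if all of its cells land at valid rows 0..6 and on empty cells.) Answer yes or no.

Answer: no

Derivation:
Drop 1: S rot0 at col 2 lands with bottom-row=0; cleared 0 line(s) (total 0); column heights now [0 0 1 2 2 0], max=2
Drop 2: Z rot3 at col 0 lands with bottom-row=0; cleared 0 line(s) (total 0); column heights now [2 3 1 2 2 0], max=3
Drop 3: Z rot2 at col 3 lands with bottom-row=2; cleared 0 line(s) (total 0); column heights now [2 3 1 4 4 3], max=4
Drop 4: J rot3 at col 3 lands with bottom-row=4; cleared 0 line(s) (total 0); column heights now [2 3 1 5 7 3], max=7
Drop 5: I rot2 at col 0 lands with bottom-row=5; cleared 0 line(s) (total 0); column heights now [6 6 6 6 7 3], max=7
Test piece S rot2 at col 2 (width 3): heights before test = [6 6 6 6 7 3]; fits = False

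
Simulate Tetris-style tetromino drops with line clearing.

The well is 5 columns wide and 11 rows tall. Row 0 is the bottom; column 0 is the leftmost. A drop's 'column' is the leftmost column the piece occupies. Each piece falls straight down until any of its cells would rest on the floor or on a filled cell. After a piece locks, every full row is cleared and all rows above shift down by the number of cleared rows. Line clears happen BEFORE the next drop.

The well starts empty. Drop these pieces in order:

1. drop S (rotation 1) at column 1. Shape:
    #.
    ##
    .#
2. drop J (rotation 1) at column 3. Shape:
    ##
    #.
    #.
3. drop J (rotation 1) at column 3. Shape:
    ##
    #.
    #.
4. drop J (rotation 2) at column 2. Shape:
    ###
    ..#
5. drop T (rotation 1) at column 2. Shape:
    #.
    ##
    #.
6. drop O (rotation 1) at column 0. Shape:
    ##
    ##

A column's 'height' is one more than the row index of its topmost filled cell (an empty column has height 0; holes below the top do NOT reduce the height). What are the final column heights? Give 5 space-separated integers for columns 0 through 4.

Answer: 5 5 11 10 8

Derivation:
Drop 1: S rot1 at col 1 lands with bottom-row=0; cleared 0 line(s) (total 0); column heights now [0 3 2 0 0], max=3
Drop 2: J rot1 at col 3 lands with bottom-row=0; cleared 0 line(s) (total 0); column heights now [0 3 2 3 3], max=3
Drop 3: J rot1 at col 3 lands with bottom-row=3; cleared 0 line(s) (total 0); column heights now [0 3 2 6 6], max=6
Drop 4: J rot2 at col 2 lands with bottom-row=6; cleared 0 line(s) (total 0); column heights now [0 3 8 8 8], max=8
Drop 5: T rot1 at col 2 lands with bottom-row=8; cleared 0 line(s) (total 0); column heights now [0 3 11 10 8], max=11
Drop 6: O rot1 at col 0 lands with bottom-row=3; cleared 0 line(s) (total 0); column heights now [5 5 11 10 8], max=11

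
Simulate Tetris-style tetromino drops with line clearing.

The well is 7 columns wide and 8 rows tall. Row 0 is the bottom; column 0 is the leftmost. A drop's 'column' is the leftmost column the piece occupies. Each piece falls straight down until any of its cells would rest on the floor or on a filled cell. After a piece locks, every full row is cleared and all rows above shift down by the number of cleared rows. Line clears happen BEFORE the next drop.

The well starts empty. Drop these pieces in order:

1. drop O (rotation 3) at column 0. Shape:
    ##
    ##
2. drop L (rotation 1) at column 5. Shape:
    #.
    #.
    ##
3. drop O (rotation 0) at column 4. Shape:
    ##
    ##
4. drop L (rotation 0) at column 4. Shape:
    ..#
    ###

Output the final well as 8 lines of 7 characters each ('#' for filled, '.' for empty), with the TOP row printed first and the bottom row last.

Drop 1: O rot3 at col 0 lands with bottom-row=0; cleared 0 line(s) (total 0); column heights now [2 2 0 0 0 0 0], max=2
Drop 2: L rot1 at col 5 lands with bottom-row=0; cleared 0 line(s) (total 0); column heights now [2 2 0 0 0 3 1], max=3
Drop 3: O rot0 at col 4 lands with bottom-row=3; cleared 0 line(s) (total 0); column heights now [2 2 0 0 5 5 1], max=5
Drop 4: L rot0 at col 4 lands with bottom-row=5; cleared 0 line(s) (total 0); column heights now [2 2 0 0 6 6 7], max=7

Answer: .......
......#
....###
....##.
....##.
.....#.
##...#.
##...##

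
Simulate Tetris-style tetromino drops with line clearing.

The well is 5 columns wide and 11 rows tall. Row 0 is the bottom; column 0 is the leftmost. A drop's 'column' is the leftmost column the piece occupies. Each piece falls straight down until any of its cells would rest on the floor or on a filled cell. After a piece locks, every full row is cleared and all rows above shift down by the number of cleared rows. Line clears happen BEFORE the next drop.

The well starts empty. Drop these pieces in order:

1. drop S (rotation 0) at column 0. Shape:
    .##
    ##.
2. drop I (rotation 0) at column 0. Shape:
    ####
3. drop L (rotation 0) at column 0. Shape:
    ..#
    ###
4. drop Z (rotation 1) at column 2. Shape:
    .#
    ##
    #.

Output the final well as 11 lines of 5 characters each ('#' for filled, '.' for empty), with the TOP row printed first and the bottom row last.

Answer: .....
.....
.....
...#.
..##.
..#..
..#..
###..
####.
.##..
##...

Derivation:
Drop 1: S rot0 at col 0 lands with bottom-row=0; cleared 0 line(s) (total 0); column heights now [1 2 2 0 0], max=2
Drop 2: I rot0 at col 0 lands with bottom-row=2; cleared 0 line(s) (total 0); column heights now [3 3 3 3 0], max=3
Drop 3: L rot0 at col 0 lands with bottom-row=3; cleared 0 line(s) (total 0); column heights now [4 4 5 3 0], max=5
Drop 4: Z rot1 at col 2 lands with bottom-row=5; cleared 0 line(s) (total 0); column heights now [4 4 7 8 0], max=8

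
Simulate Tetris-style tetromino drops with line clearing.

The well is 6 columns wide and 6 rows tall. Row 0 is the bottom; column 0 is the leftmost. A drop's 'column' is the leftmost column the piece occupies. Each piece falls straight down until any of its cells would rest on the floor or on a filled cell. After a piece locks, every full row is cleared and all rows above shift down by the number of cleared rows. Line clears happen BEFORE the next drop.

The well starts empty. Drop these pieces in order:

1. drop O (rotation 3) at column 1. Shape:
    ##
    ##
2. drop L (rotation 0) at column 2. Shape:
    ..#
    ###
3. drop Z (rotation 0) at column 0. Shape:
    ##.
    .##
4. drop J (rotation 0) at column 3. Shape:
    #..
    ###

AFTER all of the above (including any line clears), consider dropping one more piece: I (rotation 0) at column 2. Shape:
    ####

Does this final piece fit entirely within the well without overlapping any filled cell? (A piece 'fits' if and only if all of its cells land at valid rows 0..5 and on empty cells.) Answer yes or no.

Answer: no

Derivation:
Drop 1: O rot3 at col 1 lands with bottom-row=0; cleared 0 line(s) (total 0); column heights now [0 2 2 0 0 0], max=2
Drop 2: L rot0 at col 2 lands with bottom-row=2; cleared 0 line(s) (total 0); column heights now [0 2 3 3 4 0], max=4
Drop 3: Z rot0 at col 0 lands with bottom-row=3; cleared 0 line(s) (total 0); column heights now [5 5 4 3 4 0], max=5
Drop 4: J rot0 at col 3 lands with bottom-row=4; cleared 0 line(s) (total 0); column heights now [5 5 4 6 5 5], max=6
Test piece I rot0 at col 2 (width 4): heights before test = [5 5 4 6 5 5]; fits = False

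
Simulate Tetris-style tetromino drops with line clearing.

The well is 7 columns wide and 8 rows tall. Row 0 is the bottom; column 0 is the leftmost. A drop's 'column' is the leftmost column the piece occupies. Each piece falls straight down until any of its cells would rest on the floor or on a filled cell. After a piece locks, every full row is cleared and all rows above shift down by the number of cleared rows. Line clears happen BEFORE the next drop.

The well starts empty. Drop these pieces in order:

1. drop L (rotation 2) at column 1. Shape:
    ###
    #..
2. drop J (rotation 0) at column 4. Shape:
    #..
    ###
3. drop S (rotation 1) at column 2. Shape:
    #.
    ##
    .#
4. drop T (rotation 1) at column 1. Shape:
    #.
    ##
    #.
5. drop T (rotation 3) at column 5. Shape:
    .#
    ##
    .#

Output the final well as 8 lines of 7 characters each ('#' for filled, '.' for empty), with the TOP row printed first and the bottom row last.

Answer: .......
.#.....
.##....
.##....
..##..#
...#.##
.####.#
.#..###

Derivation:
Drop 1: L rot2 at col 1 lands with bottom-row=0; cleared 0 line(s) (total 0); column heights now [0 2 2 2 0 0 0], max=2
Drop 2: J rot0 at col 4 lands with bottom-row=0; cleared 0 line(s) (total 0); column heights now [0 2 2 2 2 1 1], max=2
Drop 3: S rot1 at col 2 lands with bottom-row=2; cleared 0 line(s) (total 0); column heights now [0 2 5 4 2 1 1], max=5
Drop 4: T rot1 at col 1 lands with bottom-row=4; cleared 0 line(s) (total 0); column heights now [0 7 6 4 2 1 1], max=7
Drop 5: T rot3 at col 5 lands with bottom-row=1; cleared 0 line(s) (total 0); column heights now [0 7 6 4 2 3 4], max=7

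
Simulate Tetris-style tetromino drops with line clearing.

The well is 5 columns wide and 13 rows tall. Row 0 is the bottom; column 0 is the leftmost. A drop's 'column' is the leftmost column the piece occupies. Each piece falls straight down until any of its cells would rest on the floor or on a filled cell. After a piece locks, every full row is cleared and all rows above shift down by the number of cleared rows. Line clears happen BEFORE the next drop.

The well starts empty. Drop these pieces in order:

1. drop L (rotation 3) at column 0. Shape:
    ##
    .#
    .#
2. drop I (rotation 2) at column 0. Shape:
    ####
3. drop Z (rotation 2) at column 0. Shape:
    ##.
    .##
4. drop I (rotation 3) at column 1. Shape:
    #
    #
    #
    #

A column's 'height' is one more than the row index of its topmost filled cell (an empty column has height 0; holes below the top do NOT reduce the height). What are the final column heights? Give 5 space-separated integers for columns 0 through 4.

Answer: 6 10 5 4 0

Derivation:
Drop 1: L rot3 at col 0 lands with bottom-row=0; cleared 0 line(s) (total 0); column heights now [3 3 0 0 0], max=3
Drop 2: I rot2 at col 0 lands with bottom-row=3; cleared 0 line(s) (total 0); column heights now [4 4 4 4 0], max=4
Drop 3: Z rot2 at col 0 lands with bottom-row=4; cleared 0 line(s) (total 0); column heights now [6 6 5 4 0], max=6
Drop 4: I rot3 at col 1 lands with bottom-row=6; cleared 0 line(s) (total 0); column heights now [6 10 5 4 0], max=10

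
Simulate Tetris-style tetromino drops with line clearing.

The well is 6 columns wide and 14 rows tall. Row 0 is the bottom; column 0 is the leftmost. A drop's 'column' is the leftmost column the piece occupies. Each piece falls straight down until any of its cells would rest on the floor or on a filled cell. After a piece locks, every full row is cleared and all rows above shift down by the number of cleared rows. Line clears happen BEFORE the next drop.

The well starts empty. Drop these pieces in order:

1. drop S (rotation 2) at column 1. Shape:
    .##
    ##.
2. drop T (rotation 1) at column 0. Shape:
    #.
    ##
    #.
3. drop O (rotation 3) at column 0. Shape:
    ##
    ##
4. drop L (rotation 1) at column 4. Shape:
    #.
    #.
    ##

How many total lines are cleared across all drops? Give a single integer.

Answer: 0

Derivation:
Drop 1: S rot2 at col 1 lands with bottom-row=0; cleared 0 line(s) (total 0); column heights now [0 1 2 2 0 0], max=2
Drop 2: T rot1 at col 0 lands with bottom-row=0; cleared 0 line(s) (total 0); column heights now [3 2 2 2 0 0], max=3
Drop 3: O rot3 at col 0 lands with bottom-row=3; cleared 0 line(s) (total 0); column heights now [5 5 2 2 0 0], max=5
Drop 4: L rot1 at col 4 lands with bottom-row=0; cleared 0 line(s) (total 0); column heights now [5 5 2 2 3 1], max=5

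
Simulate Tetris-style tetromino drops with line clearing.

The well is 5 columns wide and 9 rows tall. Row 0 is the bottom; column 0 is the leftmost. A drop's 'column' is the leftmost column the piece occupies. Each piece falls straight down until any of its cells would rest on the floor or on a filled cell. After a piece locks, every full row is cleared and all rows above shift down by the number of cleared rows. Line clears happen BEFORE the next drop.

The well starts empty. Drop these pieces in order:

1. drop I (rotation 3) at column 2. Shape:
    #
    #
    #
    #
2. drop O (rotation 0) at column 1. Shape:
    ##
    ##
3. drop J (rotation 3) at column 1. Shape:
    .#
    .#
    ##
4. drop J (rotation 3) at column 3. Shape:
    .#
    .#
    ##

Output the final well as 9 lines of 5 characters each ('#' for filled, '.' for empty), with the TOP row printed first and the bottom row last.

Answer: ..#..
..#..
.##..
.##..
.##..
..#..
..#.#
..#.#
..###

Derivation:
Drop 1: I rot3 at col 2 lands with bottom-row=0; cleared 0 line(s) (total 0); column heights now [0 0 4 0 0], max=4
Drop 2: O rot0 at col 1 lands with bottom-row=4; cleared 0 line(s) (total 0); column heights now [0 6 6 0 0], max=6
Drop 3: J rot3 at col 1 lands with bottom-row=6; cleared 0 line(s) (total 0); column heights now [0 7 9 0 0], max=9
Drop 4: J rot3 at col 3 lands with bottom-row=0; cleared 0 line(s) (total 0); column heights now [0 7 9 1 3], max=9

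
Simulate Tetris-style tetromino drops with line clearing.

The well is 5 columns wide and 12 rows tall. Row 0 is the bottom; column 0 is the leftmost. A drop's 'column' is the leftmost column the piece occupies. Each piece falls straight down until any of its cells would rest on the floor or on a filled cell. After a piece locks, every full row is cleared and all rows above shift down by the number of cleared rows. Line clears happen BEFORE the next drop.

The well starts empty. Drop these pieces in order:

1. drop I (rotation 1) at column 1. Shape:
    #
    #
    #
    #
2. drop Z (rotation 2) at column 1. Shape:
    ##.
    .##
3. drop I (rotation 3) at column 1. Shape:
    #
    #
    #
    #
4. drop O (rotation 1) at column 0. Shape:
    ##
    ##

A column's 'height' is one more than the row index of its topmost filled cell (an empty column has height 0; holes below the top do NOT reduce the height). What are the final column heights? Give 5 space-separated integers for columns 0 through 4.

Drop 1: I rot1 at col 1 lands with bottom-row=0; cleared 0 line(s) (total 0); column heights now [0 4 0 0 0], max=4
Drop 2: Z rot2 at col 1 lands with bottom-row=3; cleared 0 line(s) (total 0); column heights now [0 5 5 4 0], max=5
Drop 3: I rot3 at col 1 lands with bottom-row=5; cleared 0 line(s) (total 0); column heights now [0 9 5 4 0], max=9
Drop 4: O rot1 at col 0 lands with bottom-row=9; cleared 0 line(s) (total 0); column heights now [11 11 5 4 0], max=11

Answer: 11 11 5 4 0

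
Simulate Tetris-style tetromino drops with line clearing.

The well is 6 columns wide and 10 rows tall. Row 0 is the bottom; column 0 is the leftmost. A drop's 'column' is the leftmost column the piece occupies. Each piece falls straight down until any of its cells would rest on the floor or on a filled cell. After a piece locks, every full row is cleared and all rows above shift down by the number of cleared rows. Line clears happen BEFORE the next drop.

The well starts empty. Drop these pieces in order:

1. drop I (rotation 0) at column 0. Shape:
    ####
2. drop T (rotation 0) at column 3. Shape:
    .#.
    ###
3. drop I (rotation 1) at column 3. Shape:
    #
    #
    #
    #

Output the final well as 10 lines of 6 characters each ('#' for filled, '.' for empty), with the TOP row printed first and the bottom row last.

Answer: ......
......
......
......
...#..
...#..
...#..
...##.
...###
####..

Derivation:
Drop 1: I rot0 at col 0 lands with bottom-row=0; cleared 0 line(s) (total 0); column heights now [1 1 1 1 0 0], max=1
Drop 2: T rot0 at col 3 lands with bottom-row=1; cleared 0 line(s) (total 0); column heights now [1 1 1 2 3 2], max=3
Drop 3: I rot1 at col 3 lands with bottom-row=2; cleared 0 line(s) (total 0); column heights now [1 1 1 6 3 2], max=6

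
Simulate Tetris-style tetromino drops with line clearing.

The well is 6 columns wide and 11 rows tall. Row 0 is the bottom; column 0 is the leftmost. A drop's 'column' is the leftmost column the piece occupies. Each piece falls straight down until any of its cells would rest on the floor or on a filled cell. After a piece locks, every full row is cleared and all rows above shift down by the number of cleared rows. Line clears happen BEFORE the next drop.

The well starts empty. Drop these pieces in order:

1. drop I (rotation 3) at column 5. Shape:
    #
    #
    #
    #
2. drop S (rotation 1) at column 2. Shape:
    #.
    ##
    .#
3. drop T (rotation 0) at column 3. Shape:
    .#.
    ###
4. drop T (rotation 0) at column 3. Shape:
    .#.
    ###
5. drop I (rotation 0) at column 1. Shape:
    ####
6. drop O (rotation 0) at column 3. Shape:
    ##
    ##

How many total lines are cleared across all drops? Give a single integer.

Drop 1: I rot3 at col 5 lands with bottom-row=0; cleared 0 line(s) (total 0); column heights now [0 0 0 0 0 4], max=4
Drop 2: S rot1 at col 2 lands with bottom-row=0; cleared 0 line(s) (total 0); column heights now [0 0 3 2 0 4], max=4
Drop 3: T rot0 at col 3 lands with bottom-row=4; cleared 0 line(s) (total 0); column heights now [0 0 3 5 6 5], max=6
Drop 4: T rot0 at col 3 lands with bottom-row=6; cleared 0 line(s) (total 0); column heights now [0 0 3 7 8 7], max=8
Drop 5: I rot0 at col 1 lands with bottom-row=8; cleared 0 line(s) (total 0); column heights now [0 9 9 9 9 7], max=9
Drop 6: O rot0 at col 3 lands with bottom-row=9; cleared 0 line(s) (total 0); column heights now [0 9 9 11 11 7], max=11

Answer: 0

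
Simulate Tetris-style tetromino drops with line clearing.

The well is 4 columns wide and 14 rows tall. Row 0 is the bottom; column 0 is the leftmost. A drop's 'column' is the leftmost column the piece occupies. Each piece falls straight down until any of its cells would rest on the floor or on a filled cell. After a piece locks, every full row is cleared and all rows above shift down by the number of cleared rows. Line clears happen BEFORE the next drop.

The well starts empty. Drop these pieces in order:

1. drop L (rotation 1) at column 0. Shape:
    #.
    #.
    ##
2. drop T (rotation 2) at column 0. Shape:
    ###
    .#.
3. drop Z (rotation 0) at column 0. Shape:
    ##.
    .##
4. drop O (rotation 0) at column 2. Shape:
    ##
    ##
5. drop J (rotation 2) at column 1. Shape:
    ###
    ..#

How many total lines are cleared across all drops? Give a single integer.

Drop 1: L rot1 at col 0 lands with bottom-row=0; cleared 0 line(s) (total 0); column heights now [3 1 0 0], max=3
Drop 2: T rot2 at col 0 lands with bottom-row=2; cleared 0 line(s) (total 0); column heights now [4 4 4 0], max=4
Drop 3: Z rot0 at col 0 lands with bottom-row=4; cleared 0 line(s) (total 0); column heights now [6 6 5 0], max=6
Drop 4: O rot0 at col 2 lands with bottom-row=5; cleared 1 line(s) (total 1); column heights now [4 5 6 6], max=6
Drop 5: J rot2 at col 1 lands with bottom-row=6; cleared 0 line(s) (total 1); column heights now [4 8 8 8], max=8

Answer: 1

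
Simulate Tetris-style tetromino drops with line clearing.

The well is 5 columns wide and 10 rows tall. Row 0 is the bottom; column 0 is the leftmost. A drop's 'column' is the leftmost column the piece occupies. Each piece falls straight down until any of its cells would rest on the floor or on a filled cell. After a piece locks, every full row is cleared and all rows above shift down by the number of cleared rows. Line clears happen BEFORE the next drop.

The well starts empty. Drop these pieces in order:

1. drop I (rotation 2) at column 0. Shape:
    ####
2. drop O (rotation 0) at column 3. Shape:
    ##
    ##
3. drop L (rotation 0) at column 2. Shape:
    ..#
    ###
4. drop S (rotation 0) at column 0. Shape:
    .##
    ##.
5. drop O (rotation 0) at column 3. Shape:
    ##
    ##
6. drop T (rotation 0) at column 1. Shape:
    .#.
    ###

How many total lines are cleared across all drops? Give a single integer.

Answer: 1

Derivation:
Drop 1: I rot2 at col 0 lands with bottom-row=0; cleared 0 line(s) (total 0); column heights now [1 1 1 1 0], max=1
Drop 2: O rot0 at col 3 lands with bottom-row=1; cleared 0 line(s) (total 0); column heights now [1 1 1 3 3], max=3
Drop 3: L rot0 at col 2 lands with bottom-row=3; cleared 0 line(s) (total 0); column heights now [1 1 4 4 5], max=5
Drop 4: S rot0 at col 0 lands with bottom-row=3; cleared 1 line(s) (total 1); column heights now [1 4 4 3 4], max=4
Drop 5: O rot0 at col 3 lands with bottom-row=4; cleared 0 line(s) (total 1); column heights now [1 4 4 6 6], max=6
Drop 6: T rot0 at col 1 lands with bottom-row=6; cleared 0 line(s) (total 1); column heights now [1 7 8 7 6], max=8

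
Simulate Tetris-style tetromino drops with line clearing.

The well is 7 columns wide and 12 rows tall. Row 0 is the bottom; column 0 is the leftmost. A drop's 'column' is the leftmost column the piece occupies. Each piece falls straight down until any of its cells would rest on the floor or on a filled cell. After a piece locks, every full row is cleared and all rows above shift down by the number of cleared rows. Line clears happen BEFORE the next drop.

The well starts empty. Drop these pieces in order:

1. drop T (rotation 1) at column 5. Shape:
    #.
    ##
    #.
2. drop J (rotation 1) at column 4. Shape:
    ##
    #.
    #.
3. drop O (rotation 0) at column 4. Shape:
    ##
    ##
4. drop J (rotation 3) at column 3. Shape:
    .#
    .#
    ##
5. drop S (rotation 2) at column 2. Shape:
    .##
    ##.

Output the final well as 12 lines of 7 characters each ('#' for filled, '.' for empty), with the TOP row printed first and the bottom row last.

Drop 1: T rot1 at col 5 lands with bottom-row=0; cleared 0 line(s) (total 0); column heights now [0 0 0 0 0 3 2], max=3
Drop 2: J rot1 at col 4 lands with bottom-row=1; cleared 0 line(s) (total 0); column heights now [0 0 0 0 4 4 2], max=4
Drop 3: O rot0 at col 4 lands with bottom-row=4; cleared 0 line(s) (total 0); column heights now [0 0 0 0 6 6 2], max=6
Drop 4: J rot3 at col 3 lands with bottom-row=6; cleared 0 line(s) (total 0); column heights now [0 0 0 7 9 6 2], max=9
Drop 5: S rot2 at col 2 lands with bottom-row=8; cleared 0 line(s) (total 0); column heights now [0 0 9 10 10 6 2], max=10

Answer: .......
.......
...##..
..###..
....#..
...##..
....##.
....##.
....##.
....##.
....###
.....#.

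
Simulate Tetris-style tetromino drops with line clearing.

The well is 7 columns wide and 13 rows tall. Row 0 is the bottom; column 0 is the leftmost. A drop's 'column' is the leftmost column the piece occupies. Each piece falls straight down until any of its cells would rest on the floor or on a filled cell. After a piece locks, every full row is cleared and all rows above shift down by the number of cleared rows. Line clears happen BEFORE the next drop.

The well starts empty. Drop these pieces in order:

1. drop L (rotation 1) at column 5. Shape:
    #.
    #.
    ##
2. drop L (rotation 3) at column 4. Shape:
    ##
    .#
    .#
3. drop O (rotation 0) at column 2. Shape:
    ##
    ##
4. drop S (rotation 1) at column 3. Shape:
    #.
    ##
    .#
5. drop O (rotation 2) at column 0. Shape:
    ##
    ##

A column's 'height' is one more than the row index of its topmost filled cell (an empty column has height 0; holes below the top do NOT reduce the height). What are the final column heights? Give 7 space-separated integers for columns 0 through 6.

Drop 1: L rot1 at col 5 lands with bottom-row=0; cleared 0 line(s) (total 0); column heights now [0 0 0 0 0 3 1], max=3
Drop 2: L rot3 at col 4 lands with bottom-row=3; cleared 0 line(s) (total 0); column heights now [0 0 0 0 6 6 1], max=6
Drop 3: O rot0 at col 2 lands with bottom-row=0; cleared 0 line(s) (total 0); column heights now [0 0 2 2 6 6 1], max=6
Drop 4: S rot1 at col 3 lands with bottom-row=6; cleared 0 line(s) (total 0); column heights now [0 0 2 9 8 6 1], max=9
Drop 5: O rot2 at col 0 lands with bottom-row=0; cleared 0 line(s) (total 0); column heights now [2 2 2 9 8 6 1], max=9

Answer: 2 2 2 9 8 6 1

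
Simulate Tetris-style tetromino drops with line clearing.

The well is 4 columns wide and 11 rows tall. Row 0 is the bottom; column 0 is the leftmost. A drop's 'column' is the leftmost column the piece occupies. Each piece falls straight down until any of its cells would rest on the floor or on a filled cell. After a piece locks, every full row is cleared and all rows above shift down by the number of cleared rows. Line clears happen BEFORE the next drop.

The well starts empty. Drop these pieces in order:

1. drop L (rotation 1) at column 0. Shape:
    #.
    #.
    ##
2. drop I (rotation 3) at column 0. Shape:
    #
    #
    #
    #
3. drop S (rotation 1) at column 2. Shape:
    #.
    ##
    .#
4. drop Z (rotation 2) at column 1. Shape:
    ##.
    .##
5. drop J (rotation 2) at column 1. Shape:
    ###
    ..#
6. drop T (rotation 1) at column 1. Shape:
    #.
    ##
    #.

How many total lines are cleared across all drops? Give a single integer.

Answer: 3

Derivation:
Drop 1: L rot1 at col 0 lands with bottom-row=0; cleared 0 line(s) (total 0); column heights now [3 1 0 0], max=3
Drop 2: I rot3 at col 0 lands with bottom-row=3; cleared 0 line(s) (total 0); column heights now [7 1 0 0], max=7
Drop 3: S rot1 at col 2 lands with bottom-row=0; cleared 0 line(s) (total 0); column heights now [7 1 3 2], max=7
Drop 4: Z rot2 at col 1 lands with bottom-row=3; cleared 0 line(s) (total 0); column heights now [7 5 5 4], max=7
Drop 5: J rot2 at col 1 lands with bottom-row=4; cleared 2 line(s) (total 2); column heights now [5 1 4 4], max=5
Drop 6: T rot1 at col 1 lands with bottom-row=3; cleared 1 line(s) (total 3); column heights now [4 5 4 2], max=5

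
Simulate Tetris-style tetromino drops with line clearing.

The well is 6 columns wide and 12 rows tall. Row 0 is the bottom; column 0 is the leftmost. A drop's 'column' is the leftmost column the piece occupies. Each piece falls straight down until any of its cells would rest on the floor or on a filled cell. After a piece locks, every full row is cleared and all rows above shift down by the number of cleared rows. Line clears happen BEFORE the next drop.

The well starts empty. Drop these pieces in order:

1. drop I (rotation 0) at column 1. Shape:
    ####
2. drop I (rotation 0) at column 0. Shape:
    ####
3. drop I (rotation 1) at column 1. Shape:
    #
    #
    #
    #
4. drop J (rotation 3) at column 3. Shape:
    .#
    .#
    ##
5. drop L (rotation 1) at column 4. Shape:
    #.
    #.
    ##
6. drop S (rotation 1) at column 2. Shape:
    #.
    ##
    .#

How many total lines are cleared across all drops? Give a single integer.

Answer: 0

Derivation:
Drop 1: I rot0 at col 1 lands with bottom-row=0; cleared 0 line(s) (total 0); column heights now [0 1 1 1 1 0], max=1
Drop 2: I rot0 at col 0 lands with bottom-row=1; cleared 0 line(s) (total 0); column heights now [2 2 2 2 1 0], max=2
Drop 3: I rot1 at col 1 lands with bottom-row=2; cleared 0 line(s) (total 0); column heights now [2 6 2 2 1 0], max=6
Drop 4: J rot3 at col 3 lands with bottom-row=2; cleared 0 line(s) (total 0); column heights now [2 6 2 3 5 0], max=6
Drop 5: L rot1 at col 4 lands with bottom-row=5; cleared 0 line(s) (total 0); column heights now [2 6 2 3 8 6], max=8
Drop 6: S rot1 at col 2 lands with bottom-row=3; cleared 0 line(s) (total 0); column heights now [2 6 6 5 8 6], max=8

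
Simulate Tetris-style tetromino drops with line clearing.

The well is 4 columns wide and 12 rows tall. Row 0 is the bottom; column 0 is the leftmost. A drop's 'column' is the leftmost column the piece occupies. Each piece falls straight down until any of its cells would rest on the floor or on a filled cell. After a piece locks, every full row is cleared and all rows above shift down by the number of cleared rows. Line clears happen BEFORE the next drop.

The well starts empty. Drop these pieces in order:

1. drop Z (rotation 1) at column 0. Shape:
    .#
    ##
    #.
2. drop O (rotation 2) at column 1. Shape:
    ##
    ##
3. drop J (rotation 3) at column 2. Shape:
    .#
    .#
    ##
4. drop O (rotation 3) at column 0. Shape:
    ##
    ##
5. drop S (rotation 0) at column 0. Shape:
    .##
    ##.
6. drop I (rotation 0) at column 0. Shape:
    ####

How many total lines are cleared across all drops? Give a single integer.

Answer: 2

Derivation:
Drop 1: Z rot1 at col 0 lands with bottom-row=0; cleared 0 line(s) (total 0); column heights now [2 3 0 0], max=3
Drop 2: O rot2 at col 1 lands with bottom-row=3; cleared 0 line(s) (total 0); column heights now [2 5 5 0], max=5
Drop 3: J rot3 at col 2 lands with bottom-row=5; cleared 0 line(s) (total 0); column heights now [2 5 6 8], max=8
Drop 4: O rot3 at col 0 lands with bottom-row=5; cleared 1 line(s) (total 1); column heights now [6 6 5 7], max=7
Drop 5: S rot0 at col 0 lands with bottom-row=6; cleared 0 line(s) (total 1); column heights now [7 8 8 7], max=8
Drop 6: I rot0 at col 0 lands with bottom-row=8; cleared 1 line(s) (total 2); column heights now [7 8 8 7], max=8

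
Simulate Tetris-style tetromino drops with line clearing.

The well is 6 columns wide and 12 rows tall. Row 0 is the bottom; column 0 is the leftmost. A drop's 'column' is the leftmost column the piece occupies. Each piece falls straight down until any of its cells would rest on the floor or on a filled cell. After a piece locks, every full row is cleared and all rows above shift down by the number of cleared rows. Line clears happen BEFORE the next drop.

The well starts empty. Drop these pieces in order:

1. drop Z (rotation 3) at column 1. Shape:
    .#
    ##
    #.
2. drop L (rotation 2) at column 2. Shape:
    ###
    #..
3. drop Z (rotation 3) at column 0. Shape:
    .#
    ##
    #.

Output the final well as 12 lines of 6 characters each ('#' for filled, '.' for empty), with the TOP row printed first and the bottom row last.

Drop 1: Z rot3 at col 1 lands with bottom-row=0; cleared 0 line(s) (total 0); column heights now [0 2 3 0 0 0], max=3
Drop 2: L rot2 at col 2 lands with bottom-row=3; cleared 0 line(s) (total 0); column heights now [0 2 5 5 5 0], max=5
Drop 3: Z rot3 at col 0 lands with bottom-row=1; cleared 0 line(s) (total 0); column heights now [3 4 5 5 5 0], max=5

Answer: ......
......
......
......
......
......
......
..###.
.##...
###...
###...
.#....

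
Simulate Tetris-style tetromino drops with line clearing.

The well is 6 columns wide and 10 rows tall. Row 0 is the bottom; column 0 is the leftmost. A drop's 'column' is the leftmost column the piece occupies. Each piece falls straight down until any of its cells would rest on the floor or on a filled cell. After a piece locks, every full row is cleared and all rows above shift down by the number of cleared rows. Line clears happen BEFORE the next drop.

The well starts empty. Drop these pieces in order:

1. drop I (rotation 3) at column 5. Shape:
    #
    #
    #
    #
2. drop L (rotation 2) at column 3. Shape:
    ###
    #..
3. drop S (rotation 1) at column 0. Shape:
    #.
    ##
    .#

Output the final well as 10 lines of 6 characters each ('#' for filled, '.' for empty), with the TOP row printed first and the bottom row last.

Drop 1: I rot3 at col 5 lands with bottom-row=0; cleared 0 line(s) (total 0); column heights now [0 0 0 0 0 4], max=4
Drop 2: L rot2 at col 3 lands with bottom-row=3; cleared 0 line(s) (total 0); column heights now [0 0 0 5 5 5], max=5
Drop 3: S rot1 at col 0 lands with bottom-row=0; cleared 0 line(s) (total 0); column heights now [3 2 0 5 5 5], max=5

Answer: ......
......
......
......
......
...###
...#.#
#....#
##...#
.#...#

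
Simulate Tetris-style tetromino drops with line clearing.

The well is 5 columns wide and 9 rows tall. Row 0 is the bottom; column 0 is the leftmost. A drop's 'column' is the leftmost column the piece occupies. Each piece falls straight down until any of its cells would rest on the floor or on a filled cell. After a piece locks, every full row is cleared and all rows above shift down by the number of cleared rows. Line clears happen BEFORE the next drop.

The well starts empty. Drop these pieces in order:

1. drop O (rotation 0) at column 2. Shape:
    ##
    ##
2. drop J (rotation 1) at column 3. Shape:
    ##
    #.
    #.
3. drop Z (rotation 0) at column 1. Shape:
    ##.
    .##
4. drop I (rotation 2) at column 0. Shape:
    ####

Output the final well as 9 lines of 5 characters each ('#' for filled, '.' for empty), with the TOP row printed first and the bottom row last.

Answer: .....
####.
.##..
..##.
...##
...#.
...#.
..##.
..##.

Derivation:
Drop 1: O rot0 at col 2 lands with bottom-row=0; cleared 0 line(s) (total 0); column heights now [0 0 2 2 0], max=2
Drop 2: J rot1 at col 3 lands with bottom-row=2; cleared 0 line(s) (total 0); column heights now [0 0 2 5 5], max=5
Drop 3: Z rot0 at col 1 lands with bottom-row=5; cleared 0 line(s) (total 0); column heights now [0 7 7 6 5], max=7
Drop 4: I rot2 at col 0 lands with bottom-row=7; cleared 0 line(s) (total 0); column heights now [8 8 8 8 5], max=8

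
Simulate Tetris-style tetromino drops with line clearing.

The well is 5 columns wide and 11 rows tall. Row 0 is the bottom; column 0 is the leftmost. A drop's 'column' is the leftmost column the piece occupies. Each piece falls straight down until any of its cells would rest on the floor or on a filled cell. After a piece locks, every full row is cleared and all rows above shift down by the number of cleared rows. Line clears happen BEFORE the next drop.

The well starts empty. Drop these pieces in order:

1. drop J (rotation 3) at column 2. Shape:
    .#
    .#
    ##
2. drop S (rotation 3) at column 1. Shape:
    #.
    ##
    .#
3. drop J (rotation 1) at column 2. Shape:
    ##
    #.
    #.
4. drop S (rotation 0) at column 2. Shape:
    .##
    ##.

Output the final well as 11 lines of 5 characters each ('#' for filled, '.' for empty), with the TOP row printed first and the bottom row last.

Drop 1: J rot3 at col 2 lands with bottom-row=0; cleared 0 line(s) (total 0); column heights now [0 0 1 3 0], max=3
Drop 2: S rot3 at col 1 lands with bottom-row=1; cleared 0 line(s) (total 0); column heights now [0 4 3 3 0], max=4
Drop 3: J rot1 at col 2 lands with bottom-row=3; cleared 0 line(s) (total 0); column heights now [0 4 6 6 0], max=6
Drop 4: S rot0 at col 2 lands with bottom-row=6; cleared 0 line(s) (total 0); column heights now [0 4 7 8 8], max=8

Answer: .....
.....
.....
...##
..##.
..##.
..#..
.##..
.###.
..##.
..##.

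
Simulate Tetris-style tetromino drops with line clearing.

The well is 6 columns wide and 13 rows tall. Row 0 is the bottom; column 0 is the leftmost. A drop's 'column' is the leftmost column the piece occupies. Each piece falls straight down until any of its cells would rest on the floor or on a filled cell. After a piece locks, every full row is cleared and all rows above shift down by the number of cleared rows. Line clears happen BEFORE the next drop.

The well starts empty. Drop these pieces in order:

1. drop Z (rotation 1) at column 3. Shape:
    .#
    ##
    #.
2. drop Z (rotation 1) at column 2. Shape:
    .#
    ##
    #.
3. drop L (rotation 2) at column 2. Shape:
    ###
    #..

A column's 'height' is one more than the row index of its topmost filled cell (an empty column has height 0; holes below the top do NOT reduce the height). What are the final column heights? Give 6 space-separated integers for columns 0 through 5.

Drop 1: Z rot1 at col 3 lands with bottom-row=0; cleared 0 line(s) (total 0); column heights now [0 0 0 2 3 0], max=3
Drop 2: Z rot1 at col 2 lands with bottom-row=1; cleared 0 line(s) (total 0); column heights now [0 0 3 4 3 0], max=4
Drop 3: L rot2 at col 2 lands with bottom-row=3; cleared 0 line(s) (total 0); column heights now [0 0 5 5 5 0], max=5

Answer: 0 0 5 5 5 0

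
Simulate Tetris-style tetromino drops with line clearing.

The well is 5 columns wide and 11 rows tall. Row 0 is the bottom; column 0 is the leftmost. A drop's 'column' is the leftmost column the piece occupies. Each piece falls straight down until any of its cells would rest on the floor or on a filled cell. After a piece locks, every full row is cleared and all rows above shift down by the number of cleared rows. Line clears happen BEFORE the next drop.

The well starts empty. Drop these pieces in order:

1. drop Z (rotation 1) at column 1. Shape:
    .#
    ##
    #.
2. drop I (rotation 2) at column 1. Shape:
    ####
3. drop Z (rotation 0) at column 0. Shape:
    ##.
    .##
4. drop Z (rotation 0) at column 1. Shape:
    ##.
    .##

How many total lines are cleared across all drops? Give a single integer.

Drop 1: Z rot1 at col 1 lands with bottom-row=0; cleared 0 line(s) (total 0); column heights now [0 2 3 0 0], max=3
Drop 2: I rot2 at col 1 lands with bottom-row=3; cleared 0 line(s) (total 0); column heights now [0 4 4 4 4], max=4
Drop 3: Z rot0 at col 0 lands with bottom-row=4; cleared 0 line(s) (total 0); column heights now [6 6 5 4 4], max=6
Drop 4: Z rot0 at col 1 lands with bottom-row=5; cleared 0 line(s) (total 0); column heights now [6 7 7 6 4], max=7

Answer: 0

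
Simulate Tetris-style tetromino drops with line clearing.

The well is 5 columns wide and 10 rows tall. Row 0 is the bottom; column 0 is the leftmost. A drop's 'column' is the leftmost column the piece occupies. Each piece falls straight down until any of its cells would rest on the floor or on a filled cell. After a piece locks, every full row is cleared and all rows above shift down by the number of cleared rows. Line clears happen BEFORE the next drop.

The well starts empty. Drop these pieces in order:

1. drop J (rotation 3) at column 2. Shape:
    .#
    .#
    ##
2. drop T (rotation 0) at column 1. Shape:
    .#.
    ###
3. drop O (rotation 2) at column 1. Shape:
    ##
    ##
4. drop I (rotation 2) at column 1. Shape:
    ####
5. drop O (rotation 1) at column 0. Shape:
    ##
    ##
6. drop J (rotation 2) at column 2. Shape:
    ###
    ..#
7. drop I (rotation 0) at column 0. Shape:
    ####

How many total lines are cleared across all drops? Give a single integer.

Answer: 1

Derivation:
Drop 1: J rot3 at col 2 lands with bottom-row=0; cleared 0 line(s) (total 0); column heights now [0 0 1 3 0], max=3
Drop 2: T rot0 at col 1 lands with bottom-row=3; cleared 0 line(s) (total 0); column heights now [0 4 5 4 0], max=5
Drop 3: O rot2 at col 1 lands with bottom-row=5; cleared 0 line(s) (total 0); column heights now [0 7 7 4 0], max=7
Drop 4: I rot2 at col 1 lands with bottom-row=7; cleared 0 line(s) (total 0); column heights now [0 8 8 8 8], max=8
Drop 5: O rot1 at col 0 lands with bottom-row=8; cleared 0 line(s) (total 0); column heights now [10 10 8 8 8], max=10
Drop 6: J rot2 at col 2 lands with bottom-row=8; cleared 1 line(s) (total 1); column heights now [9 9 8 8 9], max=9
Drop 7: I rot0 at col 0 lands with bottom-row=9; cleared 0 line(s) (total 1); column heights now [10 10 10 10 9], max=10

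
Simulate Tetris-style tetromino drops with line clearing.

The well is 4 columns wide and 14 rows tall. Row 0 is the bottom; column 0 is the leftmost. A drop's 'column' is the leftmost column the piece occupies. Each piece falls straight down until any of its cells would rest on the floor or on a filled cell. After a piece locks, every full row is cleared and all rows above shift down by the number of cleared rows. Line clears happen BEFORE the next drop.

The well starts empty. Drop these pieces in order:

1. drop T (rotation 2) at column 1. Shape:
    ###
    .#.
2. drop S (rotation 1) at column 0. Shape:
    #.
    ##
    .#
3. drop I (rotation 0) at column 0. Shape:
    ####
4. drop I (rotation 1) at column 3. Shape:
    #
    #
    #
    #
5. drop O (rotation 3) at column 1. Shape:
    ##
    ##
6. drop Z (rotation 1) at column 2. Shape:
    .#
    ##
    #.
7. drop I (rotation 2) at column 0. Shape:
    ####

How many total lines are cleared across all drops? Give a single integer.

Answer: 3

Derivation:
Drop 1: T rot2 at col 1 lands with bottom-row=0; cleared 0 line(s) (total 0); column heights now [0 2 2 2], max=2
Drop 2: S rot1 at col 0 lands with bottom-row=2; cleared 0 line(s) (total 0); column heights now [5 4 2 2], max=5
Drop 3: I rot0 at col 0 lands with bottom-row=5; cleared 1 line(s) (total 1); column heights now [5 4 2 2], max=5
Drop 4: I rot1 at col 3 lands with bottom-row=2; cleared 0 line(s) (total 1); column heights now [5 4 2 6], max=6
Drop 5: O rot3 at col 1 lands with bottom-row=4; cleared 1 line(s) (total 2); column heights now [4 5 5 5], max=5
Drop 6: Z rot1 at col 2 lands with bottom-row=5; cleared 0 line(s) (total 2); column heights now [4 5 7 8], max=8
Drop 7: I rot2 at col 0 lands with bottom-row=8; cleared 1 line(s) (total 3); column heights now [4 5 7 8], max=8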